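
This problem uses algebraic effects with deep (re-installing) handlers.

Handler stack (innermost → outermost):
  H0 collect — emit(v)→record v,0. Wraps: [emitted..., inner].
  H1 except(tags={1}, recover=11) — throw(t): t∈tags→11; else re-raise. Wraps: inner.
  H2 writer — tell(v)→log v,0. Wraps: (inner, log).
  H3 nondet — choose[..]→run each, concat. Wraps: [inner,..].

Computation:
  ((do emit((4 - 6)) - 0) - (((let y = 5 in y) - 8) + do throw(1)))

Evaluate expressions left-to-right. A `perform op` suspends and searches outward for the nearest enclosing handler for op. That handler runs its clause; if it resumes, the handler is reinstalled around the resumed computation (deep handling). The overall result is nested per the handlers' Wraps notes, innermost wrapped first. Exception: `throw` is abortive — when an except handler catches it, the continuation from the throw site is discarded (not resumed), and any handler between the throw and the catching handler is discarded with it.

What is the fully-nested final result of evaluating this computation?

Answer: [(11, ())]

Step-by-step:
emit(-2) @ H0 ⇒ out+=-2
throw(1) @ H1 caught ⇒ 11
H2 returns (11, ())
H3 returns [(11, ())]
= [(11, ())]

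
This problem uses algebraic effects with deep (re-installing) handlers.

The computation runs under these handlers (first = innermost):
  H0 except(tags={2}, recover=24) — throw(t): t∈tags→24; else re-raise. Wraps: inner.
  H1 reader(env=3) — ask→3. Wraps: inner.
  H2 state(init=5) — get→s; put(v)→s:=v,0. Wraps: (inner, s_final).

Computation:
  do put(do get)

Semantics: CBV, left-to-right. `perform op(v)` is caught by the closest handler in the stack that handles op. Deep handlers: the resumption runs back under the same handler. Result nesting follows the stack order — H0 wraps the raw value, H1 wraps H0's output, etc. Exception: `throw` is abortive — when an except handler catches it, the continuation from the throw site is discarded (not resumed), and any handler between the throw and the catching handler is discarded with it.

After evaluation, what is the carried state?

Working:
get @ H2 ⇒ 5
put(5) @ H2 ⇒ s:=5
H0 returns 0
H1 returns 0
H2 returns (0, 5)
= (0, 5)

Answer: 5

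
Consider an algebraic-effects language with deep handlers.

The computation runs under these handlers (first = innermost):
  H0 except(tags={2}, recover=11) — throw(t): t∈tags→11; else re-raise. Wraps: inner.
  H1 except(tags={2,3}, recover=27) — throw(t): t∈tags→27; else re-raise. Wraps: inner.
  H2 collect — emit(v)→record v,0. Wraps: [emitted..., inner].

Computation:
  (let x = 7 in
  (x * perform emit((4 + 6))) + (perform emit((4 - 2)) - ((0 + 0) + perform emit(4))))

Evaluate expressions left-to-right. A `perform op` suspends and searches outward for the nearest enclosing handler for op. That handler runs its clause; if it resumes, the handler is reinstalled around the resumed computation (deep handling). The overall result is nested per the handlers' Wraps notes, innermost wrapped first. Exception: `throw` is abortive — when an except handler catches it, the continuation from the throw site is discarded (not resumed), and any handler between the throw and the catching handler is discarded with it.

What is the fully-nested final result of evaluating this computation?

Working:
emit(10) @ H2 ⇒ out+=10
emit(2) @ H2 ⇒ out+=2
emit(4) @ H2 ⇒ out+=4
H0 returns 0
H1 returns 0
H2 returns [10, 2, 4, 0]
= [10, 2, 4, 0]

Answer: [10, 2, 4, 0]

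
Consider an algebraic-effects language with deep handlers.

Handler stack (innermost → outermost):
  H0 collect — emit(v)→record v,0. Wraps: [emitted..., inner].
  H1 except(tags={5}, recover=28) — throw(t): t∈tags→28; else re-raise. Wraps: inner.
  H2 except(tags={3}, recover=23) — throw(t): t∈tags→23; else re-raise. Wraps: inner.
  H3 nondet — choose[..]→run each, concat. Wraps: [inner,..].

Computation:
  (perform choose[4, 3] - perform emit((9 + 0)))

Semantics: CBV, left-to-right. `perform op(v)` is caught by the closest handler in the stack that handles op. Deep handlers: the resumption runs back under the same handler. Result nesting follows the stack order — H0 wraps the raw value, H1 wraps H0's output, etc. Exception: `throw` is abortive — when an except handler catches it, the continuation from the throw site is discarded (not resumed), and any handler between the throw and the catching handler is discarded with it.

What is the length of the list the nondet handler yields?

Step-by-step:
choose[4, 3] @ H3
  branch[0] choose=4:
    emit(9) @ H0 ⇒ out+=9
    H0 returns [9, 4]
    H1 returns [9, 4]
    H2 returns [9, 4]
    H3 returns [[9, 4]]
  branch[1] choose=3:
    emit(9) @ H0 ⇒ out+=9
    H0 returns [9, 3]
    H1 returns [9, 3]
    H2 returns [9, 3]
    H3 returns [[9, 3]]
= [[9, 4], [9, 3]]

Answer: 2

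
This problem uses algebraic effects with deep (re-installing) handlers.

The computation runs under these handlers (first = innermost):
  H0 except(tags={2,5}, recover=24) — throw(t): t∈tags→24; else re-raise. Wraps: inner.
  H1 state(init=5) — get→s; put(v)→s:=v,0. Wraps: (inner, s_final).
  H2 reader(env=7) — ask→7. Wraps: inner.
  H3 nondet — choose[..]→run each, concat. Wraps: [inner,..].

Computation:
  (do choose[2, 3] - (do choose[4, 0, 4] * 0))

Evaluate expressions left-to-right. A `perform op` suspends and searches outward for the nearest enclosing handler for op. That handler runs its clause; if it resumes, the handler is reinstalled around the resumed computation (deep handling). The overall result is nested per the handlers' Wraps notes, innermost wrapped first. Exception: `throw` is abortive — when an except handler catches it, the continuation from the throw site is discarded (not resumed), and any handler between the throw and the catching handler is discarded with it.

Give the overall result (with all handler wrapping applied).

Working:
choose[2, 3] @ H3
  branch[0] choose=2:
    choose[4, 0, 4] @ H3
      branch[0] choose=4:
        H0 returns 2
        H1 returns (2, 5)
        H2 returns (2, 5)
        H3 returns [(2, 5)]
      branch[1] choose=0:
        H0 returns 2
        H1 returns (2, 5)
        H2 returns (2, 5)
        H3 returns [(2, 5)]
      branch[2] choose=4:
        H0 returns 2
        H1 returns (2, 5)
        H2 returns (2, 5)
        H3 returns [(2, 5)]
  branch[1] choose=3:
    choose[4, 0, 4] @ H3
      branch[0] choose=4:
        H0 returns 3
        H1 returns (3, 5)
        H2 returns (3, 5)
        H3 returns [(3, 5)]
      branch[1] choose=0:
        H0 returns 3
        H1 returns (3, 5)
        H2 returns (3, 5)
        H3 returns [(3, 5)]
      branch[2] choose=4:
        H0 returns 3
        H1 returns (3, 5)
        H2 returns (3, 5)
        H3 returns [(3, 5)]
= [(2, 5), (2, 5), (2, 5), (3, 5), (3, 5), (3, 5)]

Answer: [(2, 5), (2, 5), (2, 5), (3, 5), (3, 5), (3, 5)]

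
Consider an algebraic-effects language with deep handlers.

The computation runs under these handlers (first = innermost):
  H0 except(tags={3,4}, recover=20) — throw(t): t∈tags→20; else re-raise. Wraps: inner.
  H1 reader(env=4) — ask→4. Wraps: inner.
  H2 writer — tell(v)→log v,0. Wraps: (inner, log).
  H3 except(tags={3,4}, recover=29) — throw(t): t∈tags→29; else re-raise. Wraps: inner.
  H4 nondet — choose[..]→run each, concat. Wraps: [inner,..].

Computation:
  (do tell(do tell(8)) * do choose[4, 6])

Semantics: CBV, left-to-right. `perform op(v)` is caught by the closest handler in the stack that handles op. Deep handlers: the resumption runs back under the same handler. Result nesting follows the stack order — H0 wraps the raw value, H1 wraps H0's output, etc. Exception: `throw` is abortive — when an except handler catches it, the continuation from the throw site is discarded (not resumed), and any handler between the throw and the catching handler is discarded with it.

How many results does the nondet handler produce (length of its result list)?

Answer: 2

Step-by-step:
tell(8) @ H2 ⇒ log+=8
tell(0) @ H2 ⇒ log+=0
choose[4, 6] @ H4
  branch[0] choose=4:
    H0 returns 0
    H1 returns 0
    H2 returns (0, (8, 0))
    H3 returns (0, (8, 0))
    H4 returns [(0, (8, 0))]
  branch[1] choose=6:
    H0 returns 0
    H1 returns 0
    H2 returns (0, (8, 0))
    H3 returns (0, (8, 0))
    H4 returns [(0, (8, 0))]
= [(0, (8, 0)), (0, (8, 0))]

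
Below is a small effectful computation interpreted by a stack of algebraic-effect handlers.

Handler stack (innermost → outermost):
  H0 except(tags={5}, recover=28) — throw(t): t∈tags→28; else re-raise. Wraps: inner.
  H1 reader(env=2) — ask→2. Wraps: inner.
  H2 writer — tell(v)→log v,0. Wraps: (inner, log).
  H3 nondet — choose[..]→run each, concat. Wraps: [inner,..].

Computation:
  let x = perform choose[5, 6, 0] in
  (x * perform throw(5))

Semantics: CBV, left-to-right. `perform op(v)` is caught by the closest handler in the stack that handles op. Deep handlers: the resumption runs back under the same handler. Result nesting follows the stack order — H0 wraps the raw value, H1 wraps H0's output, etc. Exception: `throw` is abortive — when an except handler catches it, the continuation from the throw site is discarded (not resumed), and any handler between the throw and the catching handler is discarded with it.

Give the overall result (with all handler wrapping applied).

Answer: [(28, ()), (28, ()), (28, ())]

Step-by-step:
choose[5, 6, 0] @ H3
  branch[0] choose=5:
    throw(5) @ H0 caught ⇒ 28
    H1 returns 28
    H2 returns (28, ())
    H3 returns [(28, ())]
  branch[1] choose=6:
    throw(5) @ H0 caught ⇒ 28
    H1 returns 28
    H2 returns (28, ())
    H3 returns [(28, ())]
  branch[2] choose=0:
    throw(5) @ H0 caught ⇒ 28
    H1 returns 28
    H2 returns (28, ())
    H3 returns [(28, ())]
= [(28, ()), (28, ()), (28, ())]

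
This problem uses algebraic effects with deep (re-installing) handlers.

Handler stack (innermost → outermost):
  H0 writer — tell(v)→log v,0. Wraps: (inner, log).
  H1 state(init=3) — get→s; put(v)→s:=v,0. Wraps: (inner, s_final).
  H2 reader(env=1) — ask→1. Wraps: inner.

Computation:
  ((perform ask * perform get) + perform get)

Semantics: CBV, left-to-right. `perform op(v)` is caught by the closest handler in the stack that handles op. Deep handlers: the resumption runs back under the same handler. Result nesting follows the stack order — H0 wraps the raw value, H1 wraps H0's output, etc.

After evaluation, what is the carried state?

Answer: 3

Working:
ask @ H2 ⇒ 1
get @ H1 ⇒ 3
get @ H1 ⇒ 3
H0 returns (6, ())
H1 returns ((6, ()), 3)
H2 returns ((6, ()), 3)
= ((6, ()), 3)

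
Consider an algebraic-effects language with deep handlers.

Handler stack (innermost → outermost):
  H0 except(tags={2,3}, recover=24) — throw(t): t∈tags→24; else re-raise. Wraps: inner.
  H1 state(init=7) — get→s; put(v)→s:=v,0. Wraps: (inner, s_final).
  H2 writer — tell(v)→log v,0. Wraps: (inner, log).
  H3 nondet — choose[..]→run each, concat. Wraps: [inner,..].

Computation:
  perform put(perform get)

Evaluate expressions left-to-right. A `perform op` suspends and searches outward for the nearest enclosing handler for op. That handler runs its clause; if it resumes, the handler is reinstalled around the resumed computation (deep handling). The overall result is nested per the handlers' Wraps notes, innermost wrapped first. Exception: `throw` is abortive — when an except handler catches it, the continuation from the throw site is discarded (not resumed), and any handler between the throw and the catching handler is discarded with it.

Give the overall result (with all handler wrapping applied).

Evaluation trace:
get @ H1 ⇒ 7
put(7) @ H1 ⇒ s:=7
H0 returns 0
H1 returns (0, 7)
H2 returns ((0, 7), ())
H3 returns [((0, 7), ())]
= [((0, 7), ())]

Answer: [((0, 7), ())]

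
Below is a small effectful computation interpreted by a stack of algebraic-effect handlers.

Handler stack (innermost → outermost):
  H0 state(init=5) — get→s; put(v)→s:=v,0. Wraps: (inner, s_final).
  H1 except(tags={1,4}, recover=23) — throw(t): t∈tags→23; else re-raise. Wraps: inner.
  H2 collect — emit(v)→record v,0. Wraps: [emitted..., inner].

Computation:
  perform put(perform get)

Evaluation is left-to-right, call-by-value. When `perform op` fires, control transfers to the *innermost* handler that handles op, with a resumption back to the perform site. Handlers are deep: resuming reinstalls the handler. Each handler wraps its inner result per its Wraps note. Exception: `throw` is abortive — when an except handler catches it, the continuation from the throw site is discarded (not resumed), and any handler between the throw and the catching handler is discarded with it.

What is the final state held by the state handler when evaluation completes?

Answer: 5

Evaluation trace:
get @ H0 ⇒ 5
put(5) @ H0 ⇒ s:=5
H0 returns (0, 5)
H1 returns (0, 5)
H2 returns [(0, 5)]
= [(0, 5)]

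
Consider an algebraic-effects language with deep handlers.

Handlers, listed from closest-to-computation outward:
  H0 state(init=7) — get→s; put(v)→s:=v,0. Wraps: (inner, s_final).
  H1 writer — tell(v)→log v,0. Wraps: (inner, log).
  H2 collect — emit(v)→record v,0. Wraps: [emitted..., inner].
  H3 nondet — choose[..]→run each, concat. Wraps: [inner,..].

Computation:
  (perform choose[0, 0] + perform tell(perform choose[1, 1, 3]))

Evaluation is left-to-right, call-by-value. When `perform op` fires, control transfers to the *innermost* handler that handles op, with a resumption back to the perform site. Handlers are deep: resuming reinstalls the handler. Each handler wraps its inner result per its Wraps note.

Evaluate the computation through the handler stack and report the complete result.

Answer: [[((0, 7), (1))], [((0, 7), (1))], [((0, 7), (3))], [((0, 7), (1))], [((0, 7), (1))], [((0, 7), (3))]]

Working:
choose[0, 0] @ H3
  branch[0] choose=0:
    choose[1, 1, 3] @ H3
      branch[0] choose=1:
        tell(1) @ H1 ⇒ log+=1
        H0 returns (0, 7)
        H1 returns ((0, 7), (1))
        H2 returns [((0, 7), (1))]
        H3 returns [[((0, 7), (1))]]
      branch[1] choose=1:
        tell(1) @ H1 ⇒ log+=1
        H0 returns (0, 7)
        H1 returns ((0, 7), (1))
        H2 returns [((0, 7), (1))]
        H3 returns [[((0, 7), (1))]]
      branch[2] choose=3:
        tell(3) @ H1 ⇒ log+=3
        H0 returns (0, 7)
        H1 returns ((0, 7), (3))
        H2 returns [((0, 7), (3))]
        H3 returns [[((0, 7), (3))]]
  branch[1] choose=0:
    choose[1, 1, 3] @ H3
      branch[0] choose=1:
        tell(1) @ H1 ⇒ log+=1
        H0 returns (0, 7)
        H1 returns ((0, 7), (1))
        H2 returns [((0, 7), (1))]
        H3 returns [[((0, 7), (1))]]
      branch[1] choose=1:
        tell(1) @ H1 ⇒ log+=1
        H0 returns (0, 7)
        H1 returns ((0, 7), (1))
        H2 returns [((0, 7), (1))]
        H3 returns [[((0, 7), (1))]]
      branch[2] choose=3:
        tell(3) @ H1 ⇒ log+=3
        H0 returns (0, 7)
        H1 returns ((0, 7), (3))
        H2 returns [((0, 7), (3))]
        H3 returns [[((0, 7), (3))]]
= [[((0, 7), (1))], [((0, 7), (1))], [((0, 7), (3))], [((0, 7), (1))], [((0, 7), (1))], [((0, 7), (3))]]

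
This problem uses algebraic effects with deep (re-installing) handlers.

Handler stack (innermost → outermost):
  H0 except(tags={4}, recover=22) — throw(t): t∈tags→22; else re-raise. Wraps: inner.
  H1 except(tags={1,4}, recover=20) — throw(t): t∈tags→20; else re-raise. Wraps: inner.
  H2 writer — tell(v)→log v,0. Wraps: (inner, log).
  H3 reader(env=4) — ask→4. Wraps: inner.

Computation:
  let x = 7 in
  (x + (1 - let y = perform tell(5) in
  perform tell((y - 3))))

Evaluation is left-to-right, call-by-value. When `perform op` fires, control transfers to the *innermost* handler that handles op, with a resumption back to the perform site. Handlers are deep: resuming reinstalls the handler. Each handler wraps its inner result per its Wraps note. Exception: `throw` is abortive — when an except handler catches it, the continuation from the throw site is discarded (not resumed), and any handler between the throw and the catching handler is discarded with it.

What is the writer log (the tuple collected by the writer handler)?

Answer: (5, -3)

Evaluation trace:
tell(5) @ H2 ⇒ log+=5
tell(-3) @ H2 ⇒ log+=-3
H0 returns 8
H1 returns 8
H2 returns (8, (5, -3))
H3 returns (8, (5, -3))
= (8, (5, -3))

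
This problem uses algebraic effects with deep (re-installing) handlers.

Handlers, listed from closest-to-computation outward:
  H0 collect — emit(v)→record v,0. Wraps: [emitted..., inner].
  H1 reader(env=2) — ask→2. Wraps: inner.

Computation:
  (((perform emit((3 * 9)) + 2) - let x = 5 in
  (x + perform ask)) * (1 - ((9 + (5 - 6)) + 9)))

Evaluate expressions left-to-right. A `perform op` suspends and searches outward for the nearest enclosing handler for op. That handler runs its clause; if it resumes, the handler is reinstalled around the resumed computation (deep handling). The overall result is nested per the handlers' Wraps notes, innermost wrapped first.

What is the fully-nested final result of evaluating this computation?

Answer: [27, 80]

Evaluation trace:
emit(27) @ H0 ⇒ out+=27
ask @ H1 ⇒ 2
H0 returns [27, 80]
H1 returns [27, 80]
= [27, 80]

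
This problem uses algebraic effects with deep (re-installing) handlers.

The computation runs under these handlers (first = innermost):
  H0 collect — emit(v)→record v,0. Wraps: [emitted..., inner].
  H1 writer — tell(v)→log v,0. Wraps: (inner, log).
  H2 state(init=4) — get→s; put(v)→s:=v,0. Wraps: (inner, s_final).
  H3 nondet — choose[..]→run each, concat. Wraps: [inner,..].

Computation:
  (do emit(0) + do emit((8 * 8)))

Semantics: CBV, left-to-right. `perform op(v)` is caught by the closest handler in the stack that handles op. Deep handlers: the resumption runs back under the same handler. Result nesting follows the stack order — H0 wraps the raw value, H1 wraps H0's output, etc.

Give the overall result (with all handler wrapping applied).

Working:
emit(0) @ H0 ⇒ out+=0
emit(64) @ H0 ⇒ out+=64
H0 returns [0, 64, 0]
H1 returns ([0, 64, 0], ())
H2 returns (([0, 64, 0], ()), 4)
H3 returns [(([0, 64, 0], ()), 4)]
= [(([0, 64, 0], ()), 4)]

Answer: [(([0, 64, 0], ()), 4)]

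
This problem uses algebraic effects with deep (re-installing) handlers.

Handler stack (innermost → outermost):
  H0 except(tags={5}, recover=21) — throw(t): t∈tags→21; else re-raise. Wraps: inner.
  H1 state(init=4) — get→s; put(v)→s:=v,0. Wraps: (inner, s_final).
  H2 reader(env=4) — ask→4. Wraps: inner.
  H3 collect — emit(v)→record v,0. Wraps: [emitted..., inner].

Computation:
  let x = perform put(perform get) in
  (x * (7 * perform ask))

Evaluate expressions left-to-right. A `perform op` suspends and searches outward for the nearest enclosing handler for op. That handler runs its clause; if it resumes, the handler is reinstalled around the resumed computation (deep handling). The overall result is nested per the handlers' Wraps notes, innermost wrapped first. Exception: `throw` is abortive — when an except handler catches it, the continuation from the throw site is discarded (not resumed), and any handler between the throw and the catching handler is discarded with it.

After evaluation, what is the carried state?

Answer: 4

Working:
get @ H1 ⇒ 4
put(4) @ H1 ⇒ s:=4
ask @ H2 ⇒ 4
H0 returns 0
H1 returns (0, 4)
H2 returns (0, 4)
H3 returns [(0, 4)]
= [(0, 4)]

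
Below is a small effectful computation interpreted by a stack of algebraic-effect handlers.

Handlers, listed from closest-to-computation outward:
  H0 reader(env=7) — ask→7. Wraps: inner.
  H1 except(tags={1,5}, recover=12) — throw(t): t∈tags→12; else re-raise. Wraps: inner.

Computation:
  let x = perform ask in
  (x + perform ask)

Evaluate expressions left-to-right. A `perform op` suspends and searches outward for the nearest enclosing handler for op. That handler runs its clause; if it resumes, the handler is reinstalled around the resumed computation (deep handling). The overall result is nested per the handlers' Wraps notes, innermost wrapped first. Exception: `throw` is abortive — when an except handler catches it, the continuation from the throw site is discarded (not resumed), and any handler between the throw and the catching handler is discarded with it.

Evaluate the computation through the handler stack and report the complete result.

Evaluation trace:
ask @ H0 ⇒ 7
ask @ H0 ⇒ 7
H0 returns 14
H1 returns 14
= 14

Answer: 14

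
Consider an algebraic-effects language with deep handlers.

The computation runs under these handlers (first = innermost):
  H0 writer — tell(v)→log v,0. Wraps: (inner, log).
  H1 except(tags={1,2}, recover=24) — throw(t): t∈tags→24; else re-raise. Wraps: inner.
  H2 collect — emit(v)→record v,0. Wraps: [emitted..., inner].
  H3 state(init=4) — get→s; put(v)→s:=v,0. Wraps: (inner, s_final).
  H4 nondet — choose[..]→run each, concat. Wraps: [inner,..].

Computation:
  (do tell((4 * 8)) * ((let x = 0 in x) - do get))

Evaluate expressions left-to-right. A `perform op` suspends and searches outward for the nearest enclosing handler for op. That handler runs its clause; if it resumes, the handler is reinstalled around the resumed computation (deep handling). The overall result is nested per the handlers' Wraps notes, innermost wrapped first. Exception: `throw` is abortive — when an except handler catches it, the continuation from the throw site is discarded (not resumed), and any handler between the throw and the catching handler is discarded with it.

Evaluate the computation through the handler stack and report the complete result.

Answer: [([(0, (32))], 4)]

Evaluation trace:
tell(32) @ H0 ⇒ log+=32
get @ H3 ⇒ 4
H0 returns (0, (32))
H1 returns (0, (32))
H2 returns [(0, (32))]
H3 returns ([(0, (32))], 4)
H4 returns [([(0, (32))], 4)]
= [([(0, (32))], 4)]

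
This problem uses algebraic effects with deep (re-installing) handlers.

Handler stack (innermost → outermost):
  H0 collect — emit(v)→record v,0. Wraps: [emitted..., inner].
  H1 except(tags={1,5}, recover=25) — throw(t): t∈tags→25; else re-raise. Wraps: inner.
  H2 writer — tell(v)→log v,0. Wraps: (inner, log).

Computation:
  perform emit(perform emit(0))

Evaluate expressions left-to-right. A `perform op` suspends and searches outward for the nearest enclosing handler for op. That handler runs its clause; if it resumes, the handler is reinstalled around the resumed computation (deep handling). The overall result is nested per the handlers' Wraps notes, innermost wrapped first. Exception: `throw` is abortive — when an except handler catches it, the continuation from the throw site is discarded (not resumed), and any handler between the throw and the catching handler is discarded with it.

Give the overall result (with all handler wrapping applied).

Answer: ([0, 0, 0], ())

Evaluation trace:
emit(0) @ H0 ⇒ out+=0
emit(0) @ H0 ⇒ out+=0
H0 returns [0, 0, 0]
H1 returns [0, 0, 0]
H2 returns ([0, 0, 0], ())
= ([0, 0, 0], ())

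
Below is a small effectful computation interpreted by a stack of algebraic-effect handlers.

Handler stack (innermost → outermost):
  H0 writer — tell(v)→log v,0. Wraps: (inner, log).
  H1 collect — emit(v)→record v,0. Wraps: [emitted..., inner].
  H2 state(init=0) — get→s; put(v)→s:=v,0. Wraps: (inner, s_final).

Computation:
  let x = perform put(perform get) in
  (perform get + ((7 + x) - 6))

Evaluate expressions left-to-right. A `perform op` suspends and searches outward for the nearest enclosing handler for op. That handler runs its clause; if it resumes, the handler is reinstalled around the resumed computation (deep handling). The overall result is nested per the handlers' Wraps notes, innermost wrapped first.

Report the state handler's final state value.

Step-by-step:
get @ H2 ⇒ 0
put(0) @ H2 ⇒ s:=0
get @ H2 ⇒ 0
H0 returns (1, ())
H1 returns [(1, ())]
H2 returns ([(1, ())], 0)
= ([(1, ())], 0)

Answer: 0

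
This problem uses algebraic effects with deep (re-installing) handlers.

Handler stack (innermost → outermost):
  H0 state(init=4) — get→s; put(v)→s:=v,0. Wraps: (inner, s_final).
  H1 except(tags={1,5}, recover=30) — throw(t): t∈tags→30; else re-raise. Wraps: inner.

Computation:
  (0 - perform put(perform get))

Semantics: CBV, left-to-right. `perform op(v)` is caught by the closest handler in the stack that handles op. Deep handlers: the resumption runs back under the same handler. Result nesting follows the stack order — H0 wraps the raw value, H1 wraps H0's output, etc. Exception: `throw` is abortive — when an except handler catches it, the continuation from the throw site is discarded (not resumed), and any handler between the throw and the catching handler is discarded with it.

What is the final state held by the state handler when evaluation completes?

Evaluation trace:
get @ H0 ⇒ 4
put(4) @ H0 ⇒ s:=4
H0 returns (0, 4)
H1 returns (0, 4)
= (0, 4)

Answer: 4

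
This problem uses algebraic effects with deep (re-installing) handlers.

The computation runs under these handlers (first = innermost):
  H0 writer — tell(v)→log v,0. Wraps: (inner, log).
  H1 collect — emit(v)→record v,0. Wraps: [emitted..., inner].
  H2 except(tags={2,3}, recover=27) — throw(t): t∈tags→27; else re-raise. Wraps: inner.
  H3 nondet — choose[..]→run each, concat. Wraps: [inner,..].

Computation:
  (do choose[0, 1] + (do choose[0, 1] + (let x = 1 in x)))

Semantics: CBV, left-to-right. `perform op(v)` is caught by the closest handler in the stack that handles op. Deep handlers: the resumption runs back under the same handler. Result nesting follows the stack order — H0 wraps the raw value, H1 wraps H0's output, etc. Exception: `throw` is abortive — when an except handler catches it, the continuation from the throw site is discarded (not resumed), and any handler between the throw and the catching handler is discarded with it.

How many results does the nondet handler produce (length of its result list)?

Answer: 4

Working:
choose[0, 1] @ H3
  branch[0] choose=0:
    choose[0, 1] @ H3
      branch[0] choose=0:
        H0 returns (1, ())
        H1 returns [(1, ())]
        H2 returns [(1, ())]
        H3 returns [[(1, ())]]
      branch[1] choose=1:
        H0 returns (2, ())
        H1 returns [(2, ())]
        H2 returns [(2, ())]
        H3 returns [[(2, ())]]
  branch[1] choose=1:
    choose[0, 1] @ H3
      branch[0] choose=0:
        H0 returns (2, ())
        H1 returns [(2, ())]
        H2 returns [(2, ())]
        H3 returns [[(2, ())]]
      branch[1] choose=1:
        H0 returns (3, ())
        H1 returns [(3, ())]
        H2 returns [(3, ())]
        H3 returns [[(3, ())]]
= [[(1, ())], [(2, ())], [(2, ())], [(3, ())]]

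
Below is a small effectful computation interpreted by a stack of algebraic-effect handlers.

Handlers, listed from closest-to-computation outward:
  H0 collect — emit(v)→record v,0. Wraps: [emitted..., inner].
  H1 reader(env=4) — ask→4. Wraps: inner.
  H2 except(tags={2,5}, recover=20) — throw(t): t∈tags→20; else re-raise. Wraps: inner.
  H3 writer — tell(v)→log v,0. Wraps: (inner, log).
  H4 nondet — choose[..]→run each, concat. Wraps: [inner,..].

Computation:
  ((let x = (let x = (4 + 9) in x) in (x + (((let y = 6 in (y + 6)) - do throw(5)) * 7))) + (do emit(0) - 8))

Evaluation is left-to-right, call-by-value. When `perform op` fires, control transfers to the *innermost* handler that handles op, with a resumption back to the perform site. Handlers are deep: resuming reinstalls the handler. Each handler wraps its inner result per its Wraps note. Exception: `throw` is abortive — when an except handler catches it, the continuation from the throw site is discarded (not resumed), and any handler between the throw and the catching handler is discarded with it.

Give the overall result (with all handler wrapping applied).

Answer: [(20, ())]

Step-by-step:
throw(5) @ H2 caught ⇒ 20
H3 returns (20, ())
H4 returns [(20, ())]
= [(20, ())]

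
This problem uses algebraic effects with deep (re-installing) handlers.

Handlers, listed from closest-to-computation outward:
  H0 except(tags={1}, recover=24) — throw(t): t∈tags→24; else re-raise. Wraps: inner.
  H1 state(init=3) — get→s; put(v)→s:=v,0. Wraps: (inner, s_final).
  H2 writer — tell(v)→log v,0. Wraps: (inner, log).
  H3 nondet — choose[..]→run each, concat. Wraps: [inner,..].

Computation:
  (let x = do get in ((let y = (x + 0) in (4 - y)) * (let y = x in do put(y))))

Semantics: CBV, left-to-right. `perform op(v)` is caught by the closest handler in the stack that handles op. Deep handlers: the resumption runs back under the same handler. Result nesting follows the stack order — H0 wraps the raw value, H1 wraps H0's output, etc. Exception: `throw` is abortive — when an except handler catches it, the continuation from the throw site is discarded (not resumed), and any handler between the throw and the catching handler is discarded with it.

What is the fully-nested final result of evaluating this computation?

Step-by-step:
get @ H1 ⇒ 3
put(3) @ H1 ⇒ s:=3
H0 returns 0
H1 returns (0, 3)
H2 returns ((0, 3), ())
H3 returns [((0, 3), ())]
= [((0, 3), ())]

Answer: [((0, 3), ())]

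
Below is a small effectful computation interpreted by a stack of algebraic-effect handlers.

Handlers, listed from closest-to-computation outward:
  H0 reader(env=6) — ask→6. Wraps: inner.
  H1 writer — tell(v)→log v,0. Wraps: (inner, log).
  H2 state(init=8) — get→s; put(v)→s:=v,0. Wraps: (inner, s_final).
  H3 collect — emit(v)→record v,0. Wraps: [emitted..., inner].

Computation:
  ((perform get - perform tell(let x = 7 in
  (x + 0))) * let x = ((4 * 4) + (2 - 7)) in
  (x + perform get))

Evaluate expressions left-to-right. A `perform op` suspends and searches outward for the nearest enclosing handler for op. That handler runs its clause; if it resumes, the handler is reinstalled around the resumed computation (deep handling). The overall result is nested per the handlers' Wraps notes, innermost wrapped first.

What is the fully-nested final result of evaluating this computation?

Answer: [((152, (7)), 8)]

Evaluation trace:
get @ H2 ⇒ 8
tell(7) @ H1 ⇒ log+=7
get @ H2 ⇒ 8
H0 returns 152
H1 returns (152, (7))
H2 returns ((152, (7)), 8)
H3 returns [((152, (7)), 8)]
= [((152, (7)), 8)]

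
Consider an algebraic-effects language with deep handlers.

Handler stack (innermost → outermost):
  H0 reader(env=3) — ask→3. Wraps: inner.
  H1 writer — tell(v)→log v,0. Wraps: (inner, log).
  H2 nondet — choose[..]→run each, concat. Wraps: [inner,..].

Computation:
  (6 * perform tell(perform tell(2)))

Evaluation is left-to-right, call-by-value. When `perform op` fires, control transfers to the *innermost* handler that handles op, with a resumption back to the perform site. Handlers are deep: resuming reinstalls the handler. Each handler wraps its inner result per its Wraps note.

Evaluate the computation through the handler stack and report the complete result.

Answer: [(0, (2, 0))]

Working:
tell(2) @ H1 ⇒ log+=2
tell(0) @ H1 ⇒ log+=0
H0 returns 0
H1 returns (0, (2, 0))
H2 returns [(0, (2, 0))]
= [(0, (2, 0))]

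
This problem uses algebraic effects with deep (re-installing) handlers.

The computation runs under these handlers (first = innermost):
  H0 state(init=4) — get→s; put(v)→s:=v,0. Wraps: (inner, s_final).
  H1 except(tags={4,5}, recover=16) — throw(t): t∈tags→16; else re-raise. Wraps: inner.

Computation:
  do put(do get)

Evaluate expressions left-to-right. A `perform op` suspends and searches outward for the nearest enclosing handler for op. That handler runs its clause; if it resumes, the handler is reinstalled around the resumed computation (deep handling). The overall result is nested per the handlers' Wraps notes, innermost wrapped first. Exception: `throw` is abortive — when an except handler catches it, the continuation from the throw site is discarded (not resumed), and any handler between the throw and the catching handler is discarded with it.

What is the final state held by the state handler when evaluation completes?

Working:
get @ H0 ⇒ 4
put(4) @ H0 ⇒ s:=4
H0 returns (0, 4)
H1 returns (0, 4)
= (0, 4)

Answer: 4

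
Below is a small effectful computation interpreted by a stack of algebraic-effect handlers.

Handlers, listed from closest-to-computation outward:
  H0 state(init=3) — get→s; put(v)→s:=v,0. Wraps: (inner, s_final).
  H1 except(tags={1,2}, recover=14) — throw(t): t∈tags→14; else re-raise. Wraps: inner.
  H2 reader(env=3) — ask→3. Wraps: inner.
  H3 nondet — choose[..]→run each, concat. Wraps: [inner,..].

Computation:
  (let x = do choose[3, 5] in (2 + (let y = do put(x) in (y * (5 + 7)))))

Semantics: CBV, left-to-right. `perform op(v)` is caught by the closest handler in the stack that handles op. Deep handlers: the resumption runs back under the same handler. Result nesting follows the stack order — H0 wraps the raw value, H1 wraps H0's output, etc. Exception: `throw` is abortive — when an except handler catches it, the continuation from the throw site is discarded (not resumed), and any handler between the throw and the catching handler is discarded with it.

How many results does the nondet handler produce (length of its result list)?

Answer: 2

Evaluation trace:
choose[3, 5] @ H3
  branch[0] choose=3:
    put(3) @ H0 ⇒ s:=3
    H0 returns (2, 3)
    H1 returns (2, 3)
    H2 returns (2, 3)
    H3 returns [(2, 3)]
  branch[1] choose=5:
    put(5) @ H0 ⇒ s:=5
    H0 returns (2, 5)
    H1 returns (2, 5)
    H2 returns (2, 5)
    H3 returns [(2, 5)]
= [(2, 3), (2, 5)]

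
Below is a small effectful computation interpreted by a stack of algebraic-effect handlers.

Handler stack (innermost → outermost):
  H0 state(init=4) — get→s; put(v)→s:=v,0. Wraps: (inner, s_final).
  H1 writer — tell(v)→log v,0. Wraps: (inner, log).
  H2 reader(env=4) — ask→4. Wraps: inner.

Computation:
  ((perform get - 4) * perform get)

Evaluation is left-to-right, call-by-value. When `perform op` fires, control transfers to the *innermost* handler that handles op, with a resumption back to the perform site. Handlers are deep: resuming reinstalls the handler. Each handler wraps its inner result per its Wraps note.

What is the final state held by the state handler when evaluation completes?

Answer: 4

Working:
get @ H0 ⇒ 4
get @ H0 ⇒ 4
H0 returns (0, 4)
H1 returns ((0, 4), ())
H2 returns ((0, 4), ())
= ((0, 4), ())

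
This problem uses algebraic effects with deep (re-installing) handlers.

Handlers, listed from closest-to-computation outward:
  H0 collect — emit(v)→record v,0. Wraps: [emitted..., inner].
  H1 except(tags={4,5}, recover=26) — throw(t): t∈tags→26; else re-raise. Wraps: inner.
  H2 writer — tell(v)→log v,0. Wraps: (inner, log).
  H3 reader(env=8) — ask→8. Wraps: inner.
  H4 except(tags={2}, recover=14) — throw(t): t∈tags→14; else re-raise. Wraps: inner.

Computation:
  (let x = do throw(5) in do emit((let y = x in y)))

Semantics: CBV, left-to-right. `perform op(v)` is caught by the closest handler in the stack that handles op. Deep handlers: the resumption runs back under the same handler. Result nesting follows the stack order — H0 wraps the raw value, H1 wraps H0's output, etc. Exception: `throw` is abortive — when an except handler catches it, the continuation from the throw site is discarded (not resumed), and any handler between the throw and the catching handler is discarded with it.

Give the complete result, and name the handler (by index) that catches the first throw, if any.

Evaluation trace:
throw(5) @ H1 caught ⇒ 26
H2 returns (26, ())
H3 returns (26, ())
H4 returns (26, ())
= (26, ())

Answer: (26, ()) ; first throw caught by: H1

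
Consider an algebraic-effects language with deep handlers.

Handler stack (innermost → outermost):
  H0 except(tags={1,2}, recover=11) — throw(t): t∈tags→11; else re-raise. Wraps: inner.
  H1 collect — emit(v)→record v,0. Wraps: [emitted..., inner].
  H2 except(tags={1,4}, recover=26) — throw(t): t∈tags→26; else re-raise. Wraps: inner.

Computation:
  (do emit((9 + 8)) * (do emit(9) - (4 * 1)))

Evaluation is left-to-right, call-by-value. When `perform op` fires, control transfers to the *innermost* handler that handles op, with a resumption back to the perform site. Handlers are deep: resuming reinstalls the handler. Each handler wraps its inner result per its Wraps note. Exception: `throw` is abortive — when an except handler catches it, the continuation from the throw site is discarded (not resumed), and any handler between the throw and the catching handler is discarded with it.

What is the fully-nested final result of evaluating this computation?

Working:
emit(17) @ H1 ⇒ out+=17
emit(9) @ H1 ⇒ out+=9
H0 returns 0
H1 returns [17, 9, 0]
H2 returns [17, 9, 0]
= [17, 9, 0]

Answer: [17, 9, 0]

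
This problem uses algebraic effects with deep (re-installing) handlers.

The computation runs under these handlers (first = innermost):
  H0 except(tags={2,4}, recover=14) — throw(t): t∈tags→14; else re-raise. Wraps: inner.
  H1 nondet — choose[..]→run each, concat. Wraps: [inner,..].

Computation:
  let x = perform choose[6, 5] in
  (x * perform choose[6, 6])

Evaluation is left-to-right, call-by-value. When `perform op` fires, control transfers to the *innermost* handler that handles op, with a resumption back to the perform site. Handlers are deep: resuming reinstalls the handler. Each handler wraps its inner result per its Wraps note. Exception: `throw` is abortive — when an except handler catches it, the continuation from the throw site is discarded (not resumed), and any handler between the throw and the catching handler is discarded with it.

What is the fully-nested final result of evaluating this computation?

Answer: [36, 36, 30, 30]

Working:
choose[6, 5] @ H1
  branch[0] choose=6:
    choose[6, 6] @ H1
      branch[0] choose=6:
        H0 returns 36
        H1 returns [36]
      branch[1] choose=6:
        H0 returns 36
        H1 returns [36]
  branch[1] choose=5:
    choose[6, 6] @ H1
      branch[0] choose=6:
        H0 returns 30
        H1 returns [30]
      branch[1] choose=6:
        H0 returns 30
        H1 returns [30]
= [36, 36, 30, 30]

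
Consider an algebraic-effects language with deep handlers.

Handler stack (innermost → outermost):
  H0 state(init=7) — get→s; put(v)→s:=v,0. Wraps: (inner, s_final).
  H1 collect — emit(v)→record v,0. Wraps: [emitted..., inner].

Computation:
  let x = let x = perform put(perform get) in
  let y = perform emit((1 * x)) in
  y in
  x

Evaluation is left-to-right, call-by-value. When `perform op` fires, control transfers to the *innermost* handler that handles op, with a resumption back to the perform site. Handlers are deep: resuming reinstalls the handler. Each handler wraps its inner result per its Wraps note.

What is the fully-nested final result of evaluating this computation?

Evaluation trace:
get @ H0 ⇒ 7
put(7) @ H0 ⇒ s:=7
emit(0) @ H1 ⇒ out+=0
H0 returns (0, 7)
H1 returns [0, (0, 7)]
= [0, (0, 7)]

Answer: [0, (0, 7)]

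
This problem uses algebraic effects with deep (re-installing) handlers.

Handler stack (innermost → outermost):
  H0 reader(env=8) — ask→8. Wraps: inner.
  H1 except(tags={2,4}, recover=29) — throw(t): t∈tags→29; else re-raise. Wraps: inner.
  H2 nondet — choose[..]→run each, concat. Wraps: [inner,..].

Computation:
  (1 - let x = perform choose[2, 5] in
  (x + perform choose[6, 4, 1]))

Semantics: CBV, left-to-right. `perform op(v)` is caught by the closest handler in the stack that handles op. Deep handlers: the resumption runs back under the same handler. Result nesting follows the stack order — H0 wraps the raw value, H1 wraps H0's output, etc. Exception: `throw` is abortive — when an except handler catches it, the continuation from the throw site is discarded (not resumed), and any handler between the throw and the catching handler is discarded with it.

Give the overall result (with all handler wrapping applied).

Working:
choose[2, 5] @ H2
  branch[0] choose=2:
    choose[6, 4, 1] @ H2
      branch[0] choose=6:
        H0 returns -7
        H1 returns -7
        H2 returns [-7]
      branch[1] choose=4:
        H0 returns -5
        H1 returns -5
        H2 returns [-5]
      branch[2] choose=1:
        H0 returns -2
        H1 returns -2
        H2 returns [-2]
  branch[1] choose=5:
    choose[6, 4, 1] @ H2
      branch[0] choose=6:
        H0 returns -10
        H1 returns -10
        H2 returns [-10]
      branch[1] choose=4:
        H0 returns -8
        H1 returns -8
        H2 returns [-8]
      branch[2] choose=1:
        H0 returns -5
        H1 returns -5
        H2 returns [-5]
= [-7, -5, -2, -10, -8, -5]

Answer: [-7, -5, -2, -10, -8, -5]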